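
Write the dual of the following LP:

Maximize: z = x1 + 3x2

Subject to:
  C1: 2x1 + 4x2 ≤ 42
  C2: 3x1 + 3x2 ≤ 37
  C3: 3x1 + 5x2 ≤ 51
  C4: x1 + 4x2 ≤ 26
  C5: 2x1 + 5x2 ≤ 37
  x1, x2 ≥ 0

Primal max cᵀx s.t. Ax ≤ b, x ≥ 0  →  Dual min bᵀy s.t. Aᵀy ≥ c, y ≥ 0.

Minimize: z = 42y1 + 37y2 + 51y3 + 26y4 + 37y5

Subject to:
  2y1 + 3y2 + 3y3 + y4 + 2y5 ≥ 1
  4y1 + 3y2 + 5y3 + 4y4 + 5y5 ≥ 3
  y1, y2, y3, y4, y5 ≥ 0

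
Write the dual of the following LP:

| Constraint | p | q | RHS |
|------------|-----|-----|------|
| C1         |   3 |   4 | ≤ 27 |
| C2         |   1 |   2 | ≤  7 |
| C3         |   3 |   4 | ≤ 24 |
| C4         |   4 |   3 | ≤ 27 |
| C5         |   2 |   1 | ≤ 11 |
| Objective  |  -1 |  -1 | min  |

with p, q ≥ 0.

Primal min cᵀx s.t. Ax ≤ b, x ≥ 0  →  Dual max −bᵀy s.t. Aᵀy ≥ −c, y ≥ 0.

Maximize: z = -27y1 - 7y2 - 24y3 - 27y4 - 11y5

Subject to:
  3y1 + y2 + 3y3 + 4y4 + 2y5 ≥ 1
  4y1 + 2y2 + 4y3 + 3y4 + y5 ≥ 1
  y1, y2, y3, y4, y5 ≥ 0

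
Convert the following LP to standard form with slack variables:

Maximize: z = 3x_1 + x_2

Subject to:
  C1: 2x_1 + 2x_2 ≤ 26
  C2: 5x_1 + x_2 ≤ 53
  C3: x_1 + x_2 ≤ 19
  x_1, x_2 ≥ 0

max z = 3x_1 + x_2

s.t.
  2x_1 + 2x_2 + s1 = 26
  5x_1 + x_2 + s2 = 53
  x_1 + x_2 + s3 = 19
  x_1, x_2, s1, s2, s3 ≥ 0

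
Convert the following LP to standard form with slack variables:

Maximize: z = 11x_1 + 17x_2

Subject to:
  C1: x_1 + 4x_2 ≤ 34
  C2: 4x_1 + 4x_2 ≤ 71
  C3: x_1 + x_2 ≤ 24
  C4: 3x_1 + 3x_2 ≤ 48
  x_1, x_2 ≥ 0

max z = 11x_1 + 17x_2

s.t.
  x_1 + 4x_2 + s1 = 34
  4x_1 + 4x_2 + s2 = 71
  x_1 + x_2 + s3 = 24
  3x_1 + 3x_2 + s4 = 48
  x_1, x_2, s1, s2, s3, s4 ≥ 0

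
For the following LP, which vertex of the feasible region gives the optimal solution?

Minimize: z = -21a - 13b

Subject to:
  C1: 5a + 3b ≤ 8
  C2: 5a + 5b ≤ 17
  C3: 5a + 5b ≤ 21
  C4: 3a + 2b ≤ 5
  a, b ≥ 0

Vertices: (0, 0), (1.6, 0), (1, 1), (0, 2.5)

Evaluate the objective at each vertex of the feasible region:
  z(0, 0) = 0
  z(1.6, 0) = -33.6
  z(1, 1) = -34  ←
  z(0, 2.5) = -32.5
The minimum is at a = 1, b = 1.

(1, 1)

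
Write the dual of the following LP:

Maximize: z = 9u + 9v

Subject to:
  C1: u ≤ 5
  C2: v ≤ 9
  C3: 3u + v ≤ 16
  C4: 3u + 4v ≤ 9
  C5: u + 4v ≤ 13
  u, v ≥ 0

Primal max cᵀx s.t. Ax ≤ b, x ≥ 0  →  Dual min bᵀy s.t. Aᵀy ≥ c, y ≥ 0.

Minimize: z = 5y1 + 9y2 + 16y3 + 9y4 + 13y5

Subject to:
  y1 + 3y3 + 3y4 + y5 ≥ 9
  y2 + y3 + 4y4 + 4y5 ≥ 9
  y1, y2, y3, y4, y5 ≥ 0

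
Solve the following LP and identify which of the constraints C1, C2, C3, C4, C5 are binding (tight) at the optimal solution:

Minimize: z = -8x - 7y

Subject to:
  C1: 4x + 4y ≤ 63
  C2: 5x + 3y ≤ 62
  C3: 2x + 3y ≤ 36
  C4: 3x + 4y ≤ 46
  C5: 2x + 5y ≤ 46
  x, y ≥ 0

At x = 10, y = 4, compute slack b - a·x for each constraint:
  C1: 63 − 56 = 7  (slack)
  C2: 62 − 62 = 0  (binding)
  C3: 36 − 32 = 4  (slack)
  C4: 46 − 46 = 0  (binding)
  C5: 46 − 40 = 6  (slack)

Optimal: x = 10, y = 4
Binding: C2, C4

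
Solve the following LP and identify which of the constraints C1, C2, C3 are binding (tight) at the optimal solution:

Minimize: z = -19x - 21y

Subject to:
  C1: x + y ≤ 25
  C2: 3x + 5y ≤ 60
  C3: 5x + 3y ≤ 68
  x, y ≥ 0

At x = 10, y = 6, compute slack b - a·x for each constraint:
  C1: 25 − 16 = 9  (slack)
  C2: 60 − 60 = 0  (binding)
  C3: 68 − 68 = 0  (binding)

Optimal: x = 10, y = 6
Binding: C2, C3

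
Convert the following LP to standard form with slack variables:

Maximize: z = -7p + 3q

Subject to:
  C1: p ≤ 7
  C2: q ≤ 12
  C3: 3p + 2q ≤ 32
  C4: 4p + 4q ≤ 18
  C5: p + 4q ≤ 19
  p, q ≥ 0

max z = -7p + 3q

s.t.
  p + s1 = 7
  q + s2 = 12
  3p + 2q + s3 = 32
  4p + 4q + s4 = 18
  p + 4q + s5 = 19
  p, q, s1, s2, s3, s4, s5 ≥ 0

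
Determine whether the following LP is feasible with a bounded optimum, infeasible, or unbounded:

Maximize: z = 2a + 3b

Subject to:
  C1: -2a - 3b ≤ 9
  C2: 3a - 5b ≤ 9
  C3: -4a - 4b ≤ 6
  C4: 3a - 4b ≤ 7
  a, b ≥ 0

Unbounded (objective can increase without bound)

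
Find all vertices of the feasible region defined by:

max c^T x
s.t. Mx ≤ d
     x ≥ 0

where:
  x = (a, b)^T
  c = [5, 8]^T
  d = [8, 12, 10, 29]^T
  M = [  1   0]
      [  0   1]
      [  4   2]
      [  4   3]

(0, 0), (2.5, 0), (0, 5)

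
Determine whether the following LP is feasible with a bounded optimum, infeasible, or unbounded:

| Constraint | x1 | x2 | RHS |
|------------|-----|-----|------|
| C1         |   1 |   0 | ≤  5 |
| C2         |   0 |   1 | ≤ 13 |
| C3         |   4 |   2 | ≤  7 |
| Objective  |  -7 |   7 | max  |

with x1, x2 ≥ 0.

Feasible with a bounded optimal solution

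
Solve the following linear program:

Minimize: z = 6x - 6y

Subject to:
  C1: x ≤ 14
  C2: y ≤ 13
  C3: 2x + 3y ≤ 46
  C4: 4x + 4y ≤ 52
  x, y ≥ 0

Evaluate the objective at each vertex of the feasible region:
  z(0, 0) = 0
  z(13, 0) = 78
  z(0, 13) = -78  ←
The minimum is at x = 0, y = 13.

x = 0, y = 13, z = -78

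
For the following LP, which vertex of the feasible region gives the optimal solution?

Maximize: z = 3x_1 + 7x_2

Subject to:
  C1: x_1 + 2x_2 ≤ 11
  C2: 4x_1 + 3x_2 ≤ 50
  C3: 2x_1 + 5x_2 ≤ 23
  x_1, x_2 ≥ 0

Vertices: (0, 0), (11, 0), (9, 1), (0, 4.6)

Evaluate the objective at each vertex of the feasible region:
  z(0, 0) = 0
  z(11, 0) = 33
  z(9, 1) = 34  ←
  z(0, 4.6) = 32.2
The maximum is at x_1 = 9, x_2 = 1.

(9, 1)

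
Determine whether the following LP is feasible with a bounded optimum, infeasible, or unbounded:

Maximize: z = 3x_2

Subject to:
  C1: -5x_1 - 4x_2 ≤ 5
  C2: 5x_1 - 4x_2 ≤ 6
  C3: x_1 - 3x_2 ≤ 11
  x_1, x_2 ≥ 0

Unbounded (objective can increase without bound)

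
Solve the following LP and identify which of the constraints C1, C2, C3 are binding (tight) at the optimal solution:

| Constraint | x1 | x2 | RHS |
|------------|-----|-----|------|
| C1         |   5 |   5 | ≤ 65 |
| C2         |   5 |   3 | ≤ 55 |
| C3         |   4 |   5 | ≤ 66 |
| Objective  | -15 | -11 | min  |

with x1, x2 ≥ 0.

At x1 = 8, x2 = 5, compute slack b - a·x for each constraint:
  C1: 65 − 65 = 0  (binding)
  C2: 55 − 55 = 0  (binding)
  C3: 66 − 57 = 9  (slack)

Optimal: x1 = 8, x2 = 5
Binding: C1, C2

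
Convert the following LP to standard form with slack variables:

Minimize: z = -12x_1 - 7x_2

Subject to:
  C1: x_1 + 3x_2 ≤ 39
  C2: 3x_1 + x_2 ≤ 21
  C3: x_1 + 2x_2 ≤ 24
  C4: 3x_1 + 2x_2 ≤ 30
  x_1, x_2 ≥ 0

min z = -12x_1 - 7x_2

s.t.
  x_1 + 3x_2 + s1 = 39
  3x_1 + x_2 + s2 = 21
  x_1 + 2x_2 + s3 = 24
  3x_1 + 2x_2 + s4 = 30
  x_1, x_2, s1, s2, s3, s4 ≥ 0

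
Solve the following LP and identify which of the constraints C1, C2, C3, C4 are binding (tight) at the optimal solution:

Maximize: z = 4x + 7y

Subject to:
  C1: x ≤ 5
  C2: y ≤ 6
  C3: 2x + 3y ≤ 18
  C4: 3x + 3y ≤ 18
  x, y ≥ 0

At x = 0, y = 6, compute slack b - a·x for each constraint:
  C1: 5 − 0 = 5  (slack)
  C2: 6 − 6 = 0  (binding)
  C3: 18 − 18 = 0  (binding)
  C4: 18 − 18 = 0  (binding)

Optimal: x = 0, y = 6
Binding: C2, C3, C4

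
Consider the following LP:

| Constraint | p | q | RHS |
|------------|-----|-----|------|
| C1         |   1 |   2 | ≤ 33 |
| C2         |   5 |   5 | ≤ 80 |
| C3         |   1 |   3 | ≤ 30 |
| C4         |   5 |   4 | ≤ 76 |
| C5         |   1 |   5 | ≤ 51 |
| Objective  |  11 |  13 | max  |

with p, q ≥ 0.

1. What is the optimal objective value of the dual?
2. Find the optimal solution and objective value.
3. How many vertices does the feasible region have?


1. 190
2. p = 9, q = 7, z = 190
3. 5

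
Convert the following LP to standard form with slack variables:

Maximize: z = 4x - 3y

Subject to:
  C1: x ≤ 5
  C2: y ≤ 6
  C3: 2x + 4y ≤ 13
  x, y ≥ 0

max z = 4x - 3y

s.t.
  x + s1 = 5
  y + s2 = 6
  2x + 4y + s3 = 13
  x, y, s1, s2, s3 ≥ 0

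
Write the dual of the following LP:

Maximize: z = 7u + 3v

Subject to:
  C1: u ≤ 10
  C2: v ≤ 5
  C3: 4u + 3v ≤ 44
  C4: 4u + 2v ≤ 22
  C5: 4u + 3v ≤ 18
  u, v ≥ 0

Primal max cᵀx s.t. Ax ≤ b, x ≥ 0  →  Dual min bᵀy s.t. Aᵀy ≥ c, y ≥ 0.

Minimize: z = 10y1 + 5y2 + 44y3 + 22y4 + 18y5

Subject to:
  y1 + 4y3 + 4y4 + 4y5 ≥ 7
  y2 + 3y3 + 2y4 + 3y5 ≥ 3
  y1, y2, y3, y4, y5 ≥ 0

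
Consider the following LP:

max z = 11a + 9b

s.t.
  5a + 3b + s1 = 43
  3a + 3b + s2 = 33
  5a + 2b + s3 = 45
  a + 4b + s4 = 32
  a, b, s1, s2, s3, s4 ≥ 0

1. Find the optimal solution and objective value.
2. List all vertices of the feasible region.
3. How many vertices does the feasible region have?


1. a = 5, b = 6, z = 109
2. (0, 0), (8.6, 0), (5, 6), (4, 7), (0, 8)
3. 5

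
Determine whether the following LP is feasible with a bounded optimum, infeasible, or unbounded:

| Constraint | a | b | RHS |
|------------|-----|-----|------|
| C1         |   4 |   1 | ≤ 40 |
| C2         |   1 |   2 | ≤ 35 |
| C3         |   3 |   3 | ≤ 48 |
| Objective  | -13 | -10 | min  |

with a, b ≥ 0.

Feasible with a bounded optimal solution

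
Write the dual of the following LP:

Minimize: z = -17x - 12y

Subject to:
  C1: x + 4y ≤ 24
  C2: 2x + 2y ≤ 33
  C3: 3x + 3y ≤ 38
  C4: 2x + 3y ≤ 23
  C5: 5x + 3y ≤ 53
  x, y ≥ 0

Primal min cᵀx s.t. Ax ≤ b, x ≥ 0  →  Dual max −bᵀy s.t. Aᵀy ≥ −c, y ≥ 0.

Maximize: z = -24y1 - 33y2 - 38y3 - 23y4 - 53y5

Subject to:
  y1 + 2y2 + 3y3 + 2y4 + 5y5 ≥ 17
  4y1 + 2y2 + 3y3 + 3y4 + 3y5 ≥ 12
  y1, y2, y3, y4, y5 ≥ 0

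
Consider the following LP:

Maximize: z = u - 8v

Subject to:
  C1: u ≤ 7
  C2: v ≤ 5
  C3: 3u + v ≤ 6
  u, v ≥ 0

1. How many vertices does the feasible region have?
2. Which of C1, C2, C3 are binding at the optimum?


1. 4
2. C3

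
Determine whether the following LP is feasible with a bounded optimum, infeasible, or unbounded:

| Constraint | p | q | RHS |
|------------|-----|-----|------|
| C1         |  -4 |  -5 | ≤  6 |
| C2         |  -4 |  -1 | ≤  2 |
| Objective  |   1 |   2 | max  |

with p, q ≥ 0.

Unbounded (objective can increase without bound)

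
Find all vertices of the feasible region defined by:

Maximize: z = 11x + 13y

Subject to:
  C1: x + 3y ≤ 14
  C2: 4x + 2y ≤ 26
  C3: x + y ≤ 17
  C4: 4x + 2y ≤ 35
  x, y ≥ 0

(0, 0), (6.5, 0), (5, 3), (0, 4.667)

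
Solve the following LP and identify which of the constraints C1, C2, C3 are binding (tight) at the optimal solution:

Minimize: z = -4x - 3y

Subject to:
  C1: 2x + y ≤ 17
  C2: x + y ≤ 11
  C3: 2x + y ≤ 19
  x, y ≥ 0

At x = 6, y = 5, compute slack b - a·x for each constraint:
  C1: 17 − 17 = 0  (binding)
  C2: 11 − 11 = 0  (binding)
  C3: 19 − 17 = 2  (slack)

Optimal: x = 6, y = 5
Binding: C1, C2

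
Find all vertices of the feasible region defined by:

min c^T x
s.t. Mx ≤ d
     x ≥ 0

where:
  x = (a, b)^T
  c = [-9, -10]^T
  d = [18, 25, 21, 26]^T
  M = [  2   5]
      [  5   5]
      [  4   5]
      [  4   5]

(0, 0), (5, 0), (4, 1), (1.5, 3), (0, 3.6)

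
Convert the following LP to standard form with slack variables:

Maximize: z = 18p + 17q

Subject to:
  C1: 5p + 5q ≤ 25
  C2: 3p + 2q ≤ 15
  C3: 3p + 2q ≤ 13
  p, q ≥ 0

max z = 18p + 17q

s.t.
  5p + 5q + s1 = 25
  3p + 2q + s2 = 15
  3p + 2q + s3 = 13
  p, q, s1, s2, s3 ≥ 0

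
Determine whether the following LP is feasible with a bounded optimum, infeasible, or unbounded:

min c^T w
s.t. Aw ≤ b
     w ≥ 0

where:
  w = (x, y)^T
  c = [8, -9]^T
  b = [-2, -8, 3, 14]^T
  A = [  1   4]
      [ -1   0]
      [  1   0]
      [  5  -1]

Infeasible (no feasible solution exists)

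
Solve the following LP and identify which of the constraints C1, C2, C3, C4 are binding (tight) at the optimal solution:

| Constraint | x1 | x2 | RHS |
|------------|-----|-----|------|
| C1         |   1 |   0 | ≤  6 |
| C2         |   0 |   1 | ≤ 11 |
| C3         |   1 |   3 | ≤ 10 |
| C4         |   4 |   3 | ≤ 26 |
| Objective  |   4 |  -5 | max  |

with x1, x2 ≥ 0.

At x1 = 6, x2 = 0, compute slack b - a·x for each constraint:
  C1: 6 − 6 = 0  (binding)
  C2: 11 − 0 = 11  (slack)
  C3: 10 − 6 = 4  (slack)
  C4: 26 − 24 = 2  (slack)

Optimal: x1 = 6, x2 = 0
Binding: C1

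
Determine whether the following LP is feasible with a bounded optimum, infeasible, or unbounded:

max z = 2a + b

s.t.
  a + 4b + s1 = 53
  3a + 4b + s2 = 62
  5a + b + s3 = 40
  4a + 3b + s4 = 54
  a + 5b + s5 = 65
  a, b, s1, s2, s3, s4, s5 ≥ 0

Feasible with a bounded optimal solution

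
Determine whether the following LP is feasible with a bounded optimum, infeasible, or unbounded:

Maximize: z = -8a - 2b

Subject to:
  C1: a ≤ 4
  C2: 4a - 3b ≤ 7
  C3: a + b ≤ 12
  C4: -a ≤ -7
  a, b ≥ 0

Infeasible (no feasible solution exists)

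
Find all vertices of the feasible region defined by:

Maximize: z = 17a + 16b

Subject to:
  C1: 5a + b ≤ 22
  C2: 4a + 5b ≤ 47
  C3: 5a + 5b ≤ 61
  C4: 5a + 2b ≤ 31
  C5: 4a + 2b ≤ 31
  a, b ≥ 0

(0, 0), (4.4, 0), (3, 7), (0, 9.4)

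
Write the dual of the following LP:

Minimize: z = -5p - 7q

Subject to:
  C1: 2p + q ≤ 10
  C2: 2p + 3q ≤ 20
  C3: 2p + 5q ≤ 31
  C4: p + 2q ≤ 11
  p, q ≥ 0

Primal min cᵀx s.t. Ax ≤ b, x ≥ 0  →  Dual max −bᵀy s.t. Aᵀy ≥ −c, y ≥ 0.

Maximize: z = -10y1 - 20y2 - 31y3 - 11y4

Subject to:
  2y1 + 2y2 + 2y3 + y4 ≥ 5
  y1 + 3y2 + 5y3 + 2y4 ≥ 7
  y1, y2, y3, y4 ≥ 0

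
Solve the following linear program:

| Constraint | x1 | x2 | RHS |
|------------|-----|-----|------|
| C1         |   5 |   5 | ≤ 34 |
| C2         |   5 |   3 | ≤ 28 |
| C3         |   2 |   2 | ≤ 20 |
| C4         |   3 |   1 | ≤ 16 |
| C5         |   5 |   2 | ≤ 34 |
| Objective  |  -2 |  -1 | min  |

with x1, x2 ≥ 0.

Evaluate the objective at each vertex of the feasible region:
  z(0, 0) = 0
  z(5.333, 0) = -10.67
  z(5, 1) = -11  ←
  z(3.8, 3) = -10.6
  z(0, 6.8) = -6.8
The minimum is at x1 = 5, x2 = 1.

x1 = 5, x2 = 1, z = -11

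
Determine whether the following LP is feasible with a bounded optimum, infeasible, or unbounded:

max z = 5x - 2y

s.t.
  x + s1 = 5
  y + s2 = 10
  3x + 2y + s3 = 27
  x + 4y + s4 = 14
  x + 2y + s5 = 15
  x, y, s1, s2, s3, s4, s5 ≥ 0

Feasible with a bounded optimal solution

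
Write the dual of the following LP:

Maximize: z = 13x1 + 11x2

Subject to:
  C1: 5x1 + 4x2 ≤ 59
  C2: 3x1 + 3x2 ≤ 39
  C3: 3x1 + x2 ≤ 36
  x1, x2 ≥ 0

Primal max cᵀx s.t. Ax ≤ b, x ≥ 0  →  Dual min bᵀy s.t. Aᵀy ≥ c, y ≥ 0.

Minimize: z = 59y1 + 39y2 + 36y3

Subject to:
  5y1 + 3y2 + 3y3 ≥ 13
  4y1 + 3y2 + y3 ≥ 11
  y1, y2, y3 ≥ 0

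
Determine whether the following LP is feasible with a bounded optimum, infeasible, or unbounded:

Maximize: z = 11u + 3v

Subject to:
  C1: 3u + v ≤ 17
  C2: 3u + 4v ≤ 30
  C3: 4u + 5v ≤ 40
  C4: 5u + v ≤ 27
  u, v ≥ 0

Feasible with a bounded optimal solution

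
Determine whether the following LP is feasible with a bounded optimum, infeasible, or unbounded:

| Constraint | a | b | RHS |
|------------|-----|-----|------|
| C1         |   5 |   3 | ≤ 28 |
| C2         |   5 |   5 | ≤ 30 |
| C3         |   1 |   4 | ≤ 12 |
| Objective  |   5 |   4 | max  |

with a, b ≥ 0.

Feasible with a bounded optimal solution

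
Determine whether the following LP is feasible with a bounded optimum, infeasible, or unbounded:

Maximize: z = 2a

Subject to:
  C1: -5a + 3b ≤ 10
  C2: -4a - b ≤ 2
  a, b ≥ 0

Unbounded (objective can increase without bound)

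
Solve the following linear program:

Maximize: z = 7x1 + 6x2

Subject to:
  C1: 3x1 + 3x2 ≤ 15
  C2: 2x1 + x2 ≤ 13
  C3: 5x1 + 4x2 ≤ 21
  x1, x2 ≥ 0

Evaluate the objective at each vertex of the feasible region:
  z(0, 0) = 0
  z(4.2, 0) = 29.4
  z(1, 4) = 31  ←
  z(0, 5) = 30
The maximum is at x1 = 1, x2 = 4.

x1 = 1, x2 = 4, z = 31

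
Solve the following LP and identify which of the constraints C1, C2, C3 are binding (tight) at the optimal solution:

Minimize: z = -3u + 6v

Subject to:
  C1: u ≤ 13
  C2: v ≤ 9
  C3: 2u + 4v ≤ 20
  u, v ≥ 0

At u = 10, v = 0, compute slack b - a·x for each constraint:
  C1: 13 − 10 = 3  (slack)
  C2: 9 − 0 = 9  (slack)
  C3: 20 − 20 = 0  (binding)

Optimal: u = 10, v = 0
Binding: C3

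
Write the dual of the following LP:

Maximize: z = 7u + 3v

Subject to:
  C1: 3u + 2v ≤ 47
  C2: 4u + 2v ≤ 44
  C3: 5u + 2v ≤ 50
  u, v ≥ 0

Primal max cᵀx s.t. Ax ≤ b, x ≥ 0  →  Dual min bᵀy s.t. Aᵀy ≥ c, y ≥ 0.

Minimize: z = 47y1 + 44y2 + 50y3

Subject to:
  3y1 + 4y2 + 5y3 ≥ 7
  2y1 + 2y2 + 2y3 ≥ 3
  y1, y2, y3 ≥ 0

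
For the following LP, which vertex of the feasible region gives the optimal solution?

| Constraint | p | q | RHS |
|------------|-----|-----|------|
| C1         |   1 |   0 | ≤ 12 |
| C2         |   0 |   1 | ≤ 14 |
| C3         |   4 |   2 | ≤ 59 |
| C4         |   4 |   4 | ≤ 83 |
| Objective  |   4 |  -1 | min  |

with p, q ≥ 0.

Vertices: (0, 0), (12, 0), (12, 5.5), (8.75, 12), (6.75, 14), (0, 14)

Evaluate the objective at each vertex of the feasible region:
  z(0, 0) = 0
  z(12, 0) = 48
  z(12, 5.5) = 42.5
  z(8.75, 12) = 23
  z(6.75, 14) = 13
  z(0, 14) = -14  ←
The minimum is at p = 0, q = 14.

(0, 14)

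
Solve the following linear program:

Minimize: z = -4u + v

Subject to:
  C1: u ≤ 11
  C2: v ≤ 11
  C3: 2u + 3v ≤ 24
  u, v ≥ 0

Evaluate the objective at each vertex of the feasible region:
  z(0, 0) = 0
  z(11, 0) = -44  ←
  z(11, 0.6667) = -43.33
  z(0, 8) = 8
The minimum is at u = 11, v = 0.

u = 11, v = 0, z = -44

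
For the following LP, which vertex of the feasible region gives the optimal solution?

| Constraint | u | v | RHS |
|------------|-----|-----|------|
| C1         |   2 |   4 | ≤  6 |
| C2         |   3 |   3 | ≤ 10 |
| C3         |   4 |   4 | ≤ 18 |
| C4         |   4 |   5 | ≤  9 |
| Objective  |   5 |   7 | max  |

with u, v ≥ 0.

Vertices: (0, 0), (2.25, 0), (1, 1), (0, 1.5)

Evaluate the objective at each vertex of the feasible region:
  z(0, 0) = 0
  z(2.25, 0) = 11.25
  z(1, 1) = 12  ←
  z(0, 1.5) = 10.5
The maximum is at u = 1, v = 1.

(1, 1)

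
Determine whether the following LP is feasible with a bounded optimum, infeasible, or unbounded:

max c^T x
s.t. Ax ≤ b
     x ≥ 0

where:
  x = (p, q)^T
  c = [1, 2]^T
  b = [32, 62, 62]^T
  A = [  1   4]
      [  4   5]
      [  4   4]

Feasible with a bounded optimal solution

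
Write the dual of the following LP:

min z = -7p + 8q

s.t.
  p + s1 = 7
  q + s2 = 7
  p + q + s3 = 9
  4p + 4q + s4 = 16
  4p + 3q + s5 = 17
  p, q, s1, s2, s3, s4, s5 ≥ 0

Primal min cᵀx s.t. Ax ≤ b, x ≥ 0  →  Dual max −bᵀy s.t. Aᵀy ≥ −c, y ≥ 0.

Maximize: z = -7y1 - 7y2 - 9y3 - 16y4 - 17y5

Subject to:
  y1 + y3 + 4y4 + 4y5 ≥ 7
  y2 + y3 + 4y4 + 3y5 ≥ -8
  y1, y2, y3, y4, y5 ≥ 0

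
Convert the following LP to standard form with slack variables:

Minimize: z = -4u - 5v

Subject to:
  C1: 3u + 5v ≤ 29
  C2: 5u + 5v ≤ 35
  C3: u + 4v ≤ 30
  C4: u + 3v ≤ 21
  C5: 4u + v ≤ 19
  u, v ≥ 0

min z = -4u - 5v

s.t.
  3u + 5v + s1 = 29
  5u + 5v + s2 = 35
  u + 4v + s3 = 30
  u + 3v + s4 = 21
  4u + v + s5 = 19
  u, v, s1, s2, s3, s4, s5 ≥ 0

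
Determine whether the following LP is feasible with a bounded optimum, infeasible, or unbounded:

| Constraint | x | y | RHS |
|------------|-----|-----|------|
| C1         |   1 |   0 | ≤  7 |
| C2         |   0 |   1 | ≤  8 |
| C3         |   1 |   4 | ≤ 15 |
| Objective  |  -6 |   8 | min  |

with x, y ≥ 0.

Feasible with a bounded optimal solution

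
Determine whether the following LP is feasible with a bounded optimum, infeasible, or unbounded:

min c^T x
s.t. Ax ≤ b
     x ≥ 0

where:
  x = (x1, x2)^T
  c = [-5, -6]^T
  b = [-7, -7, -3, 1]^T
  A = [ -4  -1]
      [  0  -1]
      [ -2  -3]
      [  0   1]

Infeasible (no feasible solution exists)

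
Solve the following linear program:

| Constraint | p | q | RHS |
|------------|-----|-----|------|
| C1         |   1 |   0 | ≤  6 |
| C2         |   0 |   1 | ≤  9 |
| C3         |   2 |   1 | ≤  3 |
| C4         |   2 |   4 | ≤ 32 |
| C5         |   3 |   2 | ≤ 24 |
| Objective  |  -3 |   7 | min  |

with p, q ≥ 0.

Evaluate the objective at each vertex of the feasible region:
  z(0, 0) = 0
  z(1.5, 0) = -4.5  ←
  z(0, 3) = 21
The minimum is at p = 1.5, q = 0.

p = 1.5, q = 0, z = -4.5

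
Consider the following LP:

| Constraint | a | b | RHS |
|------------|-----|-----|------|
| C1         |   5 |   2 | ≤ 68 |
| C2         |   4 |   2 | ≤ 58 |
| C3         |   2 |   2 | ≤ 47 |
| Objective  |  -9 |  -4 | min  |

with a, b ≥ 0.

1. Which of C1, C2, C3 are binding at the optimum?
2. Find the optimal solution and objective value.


1. C1, C2
2. a = 10, b = 9, z = -126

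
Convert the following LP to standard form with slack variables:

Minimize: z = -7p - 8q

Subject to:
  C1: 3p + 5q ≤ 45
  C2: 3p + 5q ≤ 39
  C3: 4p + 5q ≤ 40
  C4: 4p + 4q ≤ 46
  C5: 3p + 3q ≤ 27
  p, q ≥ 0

min z = -7p - 8q

s.t.
  3p + 5q + s1 = 45
  3p + 5q + s2 = 39
  4p + 5q + s3 = 40
  4p + 4q + s4 = 46
  3p + 3q + s5 = 27
  p, q, s1, s2, s3, s4, s5 ≥ 0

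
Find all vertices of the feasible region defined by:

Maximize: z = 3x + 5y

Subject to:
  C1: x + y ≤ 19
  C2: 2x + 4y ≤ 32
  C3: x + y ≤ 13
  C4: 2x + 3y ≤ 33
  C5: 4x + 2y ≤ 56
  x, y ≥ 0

(0, 0), (13, 0), (10, 3), (0, 8)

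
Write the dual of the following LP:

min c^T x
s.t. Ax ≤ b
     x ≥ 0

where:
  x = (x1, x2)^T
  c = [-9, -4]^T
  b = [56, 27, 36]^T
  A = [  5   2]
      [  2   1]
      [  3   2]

Primal min cᵀx s.t. Ax ≤ b, x ≥ 0  →  Dual max −bᵀy s.t. Aᵀy ≥ −c, y ≥ 0.

Maximize: z = -56y1 - 27y2 - 36y3

Subject to:
  5y1 + 2y2 + 3y3 ≥ 9
  2y1 + y2 + 2y3 ≥ 4
  y1, y2, y3 ≥ 0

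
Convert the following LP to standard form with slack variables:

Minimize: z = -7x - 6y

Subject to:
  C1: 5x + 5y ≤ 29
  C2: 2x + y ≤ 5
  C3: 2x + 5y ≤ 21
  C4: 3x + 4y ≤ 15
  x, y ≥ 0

min z = -7x - 6y

s.t.
  5x + 5y + s1 = 29
  2x + y + s2 = 5
  2x + 5y + s3 = 21
  3x + 4y + s4 = 15
  x, y, s1, s2, s3, s4 ≥ 0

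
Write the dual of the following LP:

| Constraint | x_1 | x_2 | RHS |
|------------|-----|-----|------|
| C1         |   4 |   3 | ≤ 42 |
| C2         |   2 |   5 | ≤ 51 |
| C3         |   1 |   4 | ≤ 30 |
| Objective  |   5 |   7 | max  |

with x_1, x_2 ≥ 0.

Primal max cᵀx s.t. Ax ≤ b, x ≥ 0  →  Dual min bᵀy s.t. Aᵀy ≥ c, y ≥ 0.

Minimize: z = 42y1 + 51y2 + 30y3

Subject to:
  4y1 + 2y2 + y3 ≥ 5
  3y1 + 5y2 + 4y3 ≥ 7
  y1, y2, y3 ≥ 0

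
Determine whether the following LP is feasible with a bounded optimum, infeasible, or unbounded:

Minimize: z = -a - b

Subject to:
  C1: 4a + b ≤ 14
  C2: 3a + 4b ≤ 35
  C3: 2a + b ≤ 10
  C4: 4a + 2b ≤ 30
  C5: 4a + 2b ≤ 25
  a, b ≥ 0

Feasible with a bounded optimal solution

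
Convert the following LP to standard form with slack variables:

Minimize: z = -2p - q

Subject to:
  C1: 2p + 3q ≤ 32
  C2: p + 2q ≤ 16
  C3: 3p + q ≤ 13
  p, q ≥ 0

min z = -2p - q

s.t.
  2p + 3q + s1 = 32
  p + 2q + s2 = 16
  3p + q + s3 = 13
  p, q, s1, s2, s3 ≥ 0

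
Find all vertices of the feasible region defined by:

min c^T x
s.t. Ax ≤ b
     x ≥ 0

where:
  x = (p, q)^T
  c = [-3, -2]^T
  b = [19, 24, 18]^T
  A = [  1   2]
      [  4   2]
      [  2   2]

(0, 0), (6, 0), (3, 6), (0, 9)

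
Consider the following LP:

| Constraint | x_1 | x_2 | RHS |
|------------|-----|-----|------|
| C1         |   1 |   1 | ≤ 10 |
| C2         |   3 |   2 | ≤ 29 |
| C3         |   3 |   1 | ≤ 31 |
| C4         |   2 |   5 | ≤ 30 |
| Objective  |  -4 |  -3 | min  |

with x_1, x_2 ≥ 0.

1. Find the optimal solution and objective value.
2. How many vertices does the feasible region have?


1. x_1 = 9, x_2 = 1, z = -39
2. 5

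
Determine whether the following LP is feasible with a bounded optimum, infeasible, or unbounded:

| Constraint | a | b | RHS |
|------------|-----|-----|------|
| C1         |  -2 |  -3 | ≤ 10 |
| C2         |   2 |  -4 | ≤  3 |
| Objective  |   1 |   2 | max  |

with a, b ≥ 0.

Unbounded (objective can increase without bound)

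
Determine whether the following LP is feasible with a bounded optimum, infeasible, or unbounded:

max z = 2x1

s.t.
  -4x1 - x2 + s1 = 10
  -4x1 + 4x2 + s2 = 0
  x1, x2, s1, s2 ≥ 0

Unbounded (objective can increase without bound)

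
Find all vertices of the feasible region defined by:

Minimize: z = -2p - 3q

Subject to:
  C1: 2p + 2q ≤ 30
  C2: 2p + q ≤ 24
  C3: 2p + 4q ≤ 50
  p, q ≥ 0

(0, 0), (12, 0), (9, 6), (5, 10), (0, 12.5)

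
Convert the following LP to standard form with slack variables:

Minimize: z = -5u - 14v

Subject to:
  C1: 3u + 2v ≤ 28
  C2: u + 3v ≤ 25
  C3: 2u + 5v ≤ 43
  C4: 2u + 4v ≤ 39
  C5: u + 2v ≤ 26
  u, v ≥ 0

min z = -5u - 14v

s.t.
  3u + 2v + s1 = 28
  u + 3v + s2 = 25
  2u + 5v + s3 = 43
  2u + 4v + s4 = 39
  u + 2v + s5 = 26
  u, v, s1, s2, s3, s4, s5 ≥ 0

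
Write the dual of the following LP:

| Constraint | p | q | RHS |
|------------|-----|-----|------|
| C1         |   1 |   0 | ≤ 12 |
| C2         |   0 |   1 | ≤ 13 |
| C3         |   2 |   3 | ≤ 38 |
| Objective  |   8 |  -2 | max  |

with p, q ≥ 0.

Primal max cᵀx s.t. Ax ≤ b, x ≥ 0  →  Dual min bᵀy s.t. Aᵀy ≥ c, y ≥ 0.

Minimize: z = 12y1 + 13y2 + 38y3

Subject to:
  y1 + 2y3 ≥ 8
  y2 + 3y3 ≥ -2
  y1, y2, y3 ≥ 0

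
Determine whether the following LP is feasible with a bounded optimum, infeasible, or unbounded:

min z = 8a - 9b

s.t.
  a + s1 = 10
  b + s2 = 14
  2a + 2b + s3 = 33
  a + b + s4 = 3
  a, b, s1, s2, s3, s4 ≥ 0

Feasible with a bounded optimal solution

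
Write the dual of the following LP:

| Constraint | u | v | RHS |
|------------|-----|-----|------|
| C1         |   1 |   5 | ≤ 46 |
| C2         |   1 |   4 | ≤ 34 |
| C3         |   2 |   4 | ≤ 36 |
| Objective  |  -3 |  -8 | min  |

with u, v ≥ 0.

Primal min cᵀx s.t. Ax ≤ b, x ≥ 0  →  Dual max −bᵀy s.t. Aᵀy ≥ −c, y ≥ 0.

Maximize: z = -46y1 - 34y2 - 36y3

Subject to:
  y1 + y2 + 2y3 ≥ 3
  5y1 + 4y2 + 4y3 ≥ 8
  y1, y2, y3 ≥ 0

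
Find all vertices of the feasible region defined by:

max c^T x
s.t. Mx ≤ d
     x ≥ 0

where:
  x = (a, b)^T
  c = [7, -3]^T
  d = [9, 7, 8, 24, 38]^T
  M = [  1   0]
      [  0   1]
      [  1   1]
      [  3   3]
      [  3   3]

(0, 0), (8, 0), (1, 7), (0, 7)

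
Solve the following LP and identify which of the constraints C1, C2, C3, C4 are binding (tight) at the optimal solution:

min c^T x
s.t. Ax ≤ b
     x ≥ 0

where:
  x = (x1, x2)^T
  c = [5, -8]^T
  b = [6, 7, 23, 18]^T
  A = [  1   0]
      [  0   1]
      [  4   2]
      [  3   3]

At x1 = 0, x2 = 6, compute slack b - a·x for each constraint:
  C1: 6 − 0 = 6  (slack)
  C2: 7 − 6 = 1  (slack)
  C3: 23 − 12 = 11  (slack)
  C4: 18 − 18 = 0  (binding)

Optimal: x1 = 0, x2 = 6
Binding: C4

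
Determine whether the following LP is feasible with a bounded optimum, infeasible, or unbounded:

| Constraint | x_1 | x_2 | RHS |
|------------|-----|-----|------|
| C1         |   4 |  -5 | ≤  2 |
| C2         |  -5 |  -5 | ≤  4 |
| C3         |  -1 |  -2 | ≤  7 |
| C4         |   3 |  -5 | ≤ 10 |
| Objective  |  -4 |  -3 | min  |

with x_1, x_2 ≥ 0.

Unbounded (objective can decrease without bound)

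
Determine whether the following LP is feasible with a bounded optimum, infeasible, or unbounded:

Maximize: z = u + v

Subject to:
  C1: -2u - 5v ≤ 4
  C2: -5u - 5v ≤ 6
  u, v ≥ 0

Unbounded (objective can increase without bound)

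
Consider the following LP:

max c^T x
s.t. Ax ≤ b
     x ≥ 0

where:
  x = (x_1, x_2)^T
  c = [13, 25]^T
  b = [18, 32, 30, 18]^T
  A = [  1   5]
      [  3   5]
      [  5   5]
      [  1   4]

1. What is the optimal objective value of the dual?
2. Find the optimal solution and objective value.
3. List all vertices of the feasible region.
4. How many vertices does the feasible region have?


1. 114
2. x_1 = 3, x_2 = 3, z = 114
3. (0, 0), (6, 0), (3, 3), (0, 3.6)
4. 4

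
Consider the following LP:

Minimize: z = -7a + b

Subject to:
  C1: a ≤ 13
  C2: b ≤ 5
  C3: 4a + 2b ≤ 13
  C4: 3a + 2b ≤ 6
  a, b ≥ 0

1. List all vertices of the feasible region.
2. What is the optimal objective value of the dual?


1. (0, 0), (2, 0), (0, 3)
2. -14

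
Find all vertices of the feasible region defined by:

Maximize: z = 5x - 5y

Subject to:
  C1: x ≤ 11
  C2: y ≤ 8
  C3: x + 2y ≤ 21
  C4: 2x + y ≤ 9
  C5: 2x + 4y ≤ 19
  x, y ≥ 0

(0, 0), (4.5, 0), (2.833, 3.333), (0, 4.75)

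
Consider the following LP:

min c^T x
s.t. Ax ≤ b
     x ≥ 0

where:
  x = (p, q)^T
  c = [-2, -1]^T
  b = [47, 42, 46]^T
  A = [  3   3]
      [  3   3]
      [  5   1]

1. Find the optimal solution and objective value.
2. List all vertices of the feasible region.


1. p = 8, q = 6, z = -22
2. (0, 0), (9.2, 0), (8, 6), (0, 14)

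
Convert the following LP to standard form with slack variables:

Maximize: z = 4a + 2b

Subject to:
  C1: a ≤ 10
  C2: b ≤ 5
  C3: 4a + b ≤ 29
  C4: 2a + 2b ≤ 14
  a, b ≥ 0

max z = 4a + 2b

s.t.
  a + s1 = 10
  b + s2 = 5
  4a + b + s3 = 29
  2a + 2b + s4 = 14
  a, b, s1, s2, s3, s4 ≥ 0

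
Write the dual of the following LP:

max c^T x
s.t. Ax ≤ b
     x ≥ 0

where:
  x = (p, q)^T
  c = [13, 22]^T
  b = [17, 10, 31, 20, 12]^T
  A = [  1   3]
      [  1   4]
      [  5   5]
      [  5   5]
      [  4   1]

Primal max cᵀx s.t. Ax ≤ b, x ≥ 0  →  Dual min bᵀy s.t. Aᵀy ≥ c, y ≥ 0.

Minimize: z = 17y1 + 10y2 + 31y3 + 20y4 + 12y5

Subject to:
  y1 + y2 + 5y3 + 5y4 + 4y5 ≥ 13
  3y1 + 4y2 + 5y3 + 5y4 + y5 ≥ 22
  y1, y2, y3, y4, y5 ≥ 0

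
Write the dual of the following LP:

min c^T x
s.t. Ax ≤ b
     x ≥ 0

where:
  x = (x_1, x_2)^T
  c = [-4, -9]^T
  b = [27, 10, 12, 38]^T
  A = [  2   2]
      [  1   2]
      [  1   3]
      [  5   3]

Primal min cᵀx s.t. Ax ≤ b, x ≥ 0  →  Dual max −bᵀy s.t. Aᵀy ≥ −c, y ≥ 0.

Maximize: z = -27y1 - 10y2 - 12y3 - 38y4

Subject to:
  2y1 + y2 + y3 + 5y4 ≥ 4
  2y1 + 2y2 + 3y3 + 3y4 ≥ 9
  y1, y2, y3, y4 ≥ 0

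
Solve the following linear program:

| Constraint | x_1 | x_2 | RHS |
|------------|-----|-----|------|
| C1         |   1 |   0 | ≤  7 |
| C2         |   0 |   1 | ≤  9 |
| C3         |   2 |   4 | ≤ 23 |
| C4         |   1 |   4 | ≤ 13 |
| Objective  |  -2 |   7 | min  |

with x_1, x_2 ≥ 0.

Evaluate the objective at each vertex of the feasible region:
  z(0, 0) = 0
  z(7, 0) = -14  ←
  z(7, 1.5) = -3.5
  z(0, 3.25) = 22.75
The minimum is at x_1 = 7, x_2 = 0.

x_1 = 7, x_2 = 0, z = -14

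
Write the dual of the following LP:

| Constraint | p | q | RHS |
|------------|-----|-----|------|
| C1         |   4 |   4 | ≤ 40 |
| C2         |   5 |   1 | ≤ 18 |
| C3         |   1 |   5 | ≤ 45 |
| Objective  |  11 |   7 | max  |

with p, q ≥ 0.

Primal max cᵀx s.t. Ax ≤ b, x ≥ 0  →  Dual min bᵀy s.t. Aᵀy ≥ c, y ≥ 0.

Minimize: z = 40y1 + 18y2 + 45y3

Subject to:
  4y1 + 5y2 + y3 ≥ 11
  4y1 + y2 + 5y3 ≥ 7
  y1, y2, y3 ≥ 0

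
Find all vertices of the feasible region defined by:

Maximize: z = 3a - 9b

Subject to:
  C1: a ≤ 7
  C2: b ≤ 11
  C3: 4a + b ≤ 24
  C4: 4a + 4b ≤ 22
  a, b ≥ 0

(0, 0), (5.5, 0), (0, 5.5)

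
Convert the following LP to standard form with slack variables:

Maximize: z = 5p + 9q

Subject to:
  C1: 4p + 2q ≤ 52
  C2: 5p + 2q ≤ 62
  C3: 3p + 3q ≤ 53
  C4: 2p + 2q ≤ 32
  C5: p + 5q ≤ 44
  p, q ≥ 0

max z = 5p + 9q

s.t.
  4p + 2q + s1 = 52
  5p + 2q + s2 = 62
  3p + 3q + s3 = 53
  2p + 2q + s4 = 32
  p + 5q + s5 = 44
  p, q, s1, s2, s3, s4, s5 ≥ 0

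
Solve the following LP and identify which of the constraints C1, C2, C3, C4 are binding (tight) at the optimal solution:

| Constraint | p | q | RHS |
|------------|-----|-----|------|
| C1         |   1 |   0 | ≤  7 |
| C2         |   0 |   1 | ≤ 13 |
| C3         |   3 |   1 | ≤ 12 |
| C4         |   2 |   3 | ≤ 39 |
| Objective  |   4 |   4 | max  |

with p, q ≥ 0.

At p = 0, q = 12, compute slack b - a·x for each constraint:
  C1: 7 − 0 = 7  (slack)
  C2: 13 − 12 = 1  (slack)
  C3: 12 − 12 = 0  (binding)
  C4: 39 − 36 = 3  (slack)

Optimal: p = 0, q = 12
Binding: C3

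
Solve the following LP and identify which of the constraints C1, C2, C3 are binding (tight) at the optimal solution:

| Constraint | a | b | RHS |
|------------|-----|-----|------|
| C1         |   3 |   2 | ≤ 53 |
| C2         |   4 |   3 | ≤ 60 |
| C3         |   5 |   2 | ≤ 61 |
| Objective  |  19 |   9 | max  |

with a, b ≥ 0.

At a = 9, b = 8, compute slack b - a·x for each constraint:
  C1: 53 − 43 = 10  (slack)
  C2: 60 − 60 = 0  (binding)
  C3: 61 − 61 = 0  (binding)

Optimal: a = 9, b = 8
Binding: C2, C3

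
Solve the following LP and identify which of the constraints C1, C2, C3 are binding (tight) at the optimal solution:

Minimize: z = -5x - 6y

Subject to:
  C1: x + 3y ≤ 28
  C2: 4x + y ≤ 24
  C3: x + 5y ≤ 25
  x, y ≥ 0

At x = 5, y = 4, compute slack b - a·x for each constraint:
  C1: 28 − 17 = 11  (slack)
  C2: 24 − 24 = 0  (binding)
  C3: 25 − 25 = 0  (binding)

Optimal: x = 5, y = 4
Binding: C2, C3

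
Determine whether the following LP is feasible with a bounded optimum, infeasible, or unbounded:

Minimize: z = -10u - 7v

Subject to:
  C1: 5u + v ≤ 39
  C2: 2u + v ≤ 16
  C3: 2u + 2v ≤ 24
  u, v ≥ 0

Feasible with a bounded optimal solution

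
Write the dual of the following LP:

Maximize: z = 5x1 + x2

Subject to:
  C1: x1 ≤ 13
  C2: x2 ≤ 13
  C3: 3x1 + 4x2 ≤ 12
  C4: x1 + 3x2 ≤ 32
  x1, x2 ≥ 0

Primal max cᵀx s.t. Ax ≤ b, x ≥ 0  →  Dual min bᵀy s.t. Aᵀy ≥ c, y ≥ 0.

Minimize: z = 13y1 + 13y2 + 12y3 + 32y4

Subject to:
  y1 + 3y3 + y4 ≥ 5
  y2 + 4y3 + 3y4 ≥ 1
  y1, y2, y3, y4 ≥ 0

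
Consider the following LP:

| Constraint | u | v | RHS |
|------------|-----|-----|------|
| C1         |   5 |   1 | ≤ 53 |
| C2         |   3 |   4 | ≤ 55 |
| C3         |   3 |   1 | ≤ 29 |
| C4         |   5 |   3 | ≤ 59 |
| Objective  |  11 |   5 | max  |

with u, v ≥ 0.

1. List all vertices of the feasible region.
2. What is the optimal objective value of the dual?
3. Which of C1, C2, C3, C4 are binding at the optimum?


1. (0, 0), (9.667, 0), (7, 8), (6.455, 8.909), (0, 13.75)
2. 117
3. C3, C4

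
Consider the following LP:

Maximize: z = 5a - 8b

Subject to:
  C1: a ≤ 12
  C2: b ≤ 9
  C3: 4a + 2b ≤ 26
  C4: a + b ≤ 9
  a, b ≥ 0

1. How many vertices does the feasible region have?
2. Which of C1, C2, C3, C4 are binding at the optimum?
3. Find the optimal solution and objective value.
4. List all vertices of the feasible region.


1. 4
2. C3
3. a = 6.5, b = 0, z = 32.5
4. (0, 0), (6.5, 0), (4, 5), (0, 9)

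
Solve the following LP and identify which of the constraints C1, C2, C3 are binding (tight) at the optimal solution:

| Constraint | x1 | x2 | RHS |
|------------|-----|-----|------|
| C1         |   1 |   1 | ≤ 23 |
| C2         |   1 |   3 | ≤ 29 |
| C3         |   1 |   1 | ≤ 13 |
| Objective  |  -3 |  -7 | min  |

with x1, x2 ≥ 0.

At x1 = 5, x2 = 8, compute slack b - a·x for each constraint:
  C1: 23 − 13 = 10  (slack)
  C2: 29 − 29 = 0  (binding)
  C3: 13 − 13 = 0  (binding)

Optimal: x1 = 5, x2 = 8
Binding: C2, C3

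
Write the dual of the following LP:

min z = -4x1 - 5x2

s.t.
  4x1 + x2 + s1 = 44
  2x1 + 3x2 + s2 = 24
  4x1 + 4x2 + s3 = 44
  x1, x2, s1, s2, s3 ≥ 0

Primal min cᵀx s.t. Ax ≤ b, x ≥ 0  →  Dual max −bᵀy s.t. Aᵀy ≥ −c, y ≥ 0.

Maximize: z = -44y1 - 24y2 - 44y3

Subject to:
  4y1 + 2y2 + 4y3 ≥ 4
  y1 + 3y2 + 4y3 ≥ 5
  y1, y2, y3 ≥ 0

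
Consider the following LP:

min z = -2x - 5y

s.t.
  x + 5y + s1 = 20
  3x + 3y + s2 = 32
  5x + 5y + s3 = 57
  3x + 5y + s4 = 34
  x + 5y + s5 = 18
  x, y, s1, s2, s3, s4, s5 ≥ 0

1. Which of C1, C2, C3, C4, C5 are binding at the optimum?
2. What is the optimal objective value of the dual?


1. C4, C5
2. -26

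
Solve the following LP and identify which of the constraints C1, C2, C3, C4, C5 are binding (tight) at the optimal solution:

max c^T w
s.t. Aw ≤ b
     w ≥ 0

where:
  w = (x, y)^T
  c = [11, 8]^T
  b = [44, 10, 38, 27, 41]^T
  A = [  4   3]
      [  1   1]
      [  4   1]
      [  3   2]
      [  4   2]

At x = 7, y = 3, compute slack b - a·x for each constraint:
  C1: 44 − 37 = 7  (slack)
  C2: 10 − 10 = 0  (binding)
  C3: 38 − 31 = 7  (slack)
  C4: 27 − 27 = 0  (binding)
  C5: 41 − 34 = 7  (slack)

Optimal: x = 7, y = 3
Binding: C2, C4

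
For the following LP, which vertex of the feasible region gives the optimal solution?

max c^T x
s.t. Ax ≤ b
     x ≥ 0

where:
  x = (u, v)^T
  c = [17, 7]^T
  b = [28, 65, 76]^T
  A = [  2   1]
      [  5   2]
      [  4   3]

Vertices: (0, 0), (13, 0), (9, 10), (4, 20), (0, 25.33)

Evaluate the objective at each vertex of the feasible region:
  z(0, 0) = 0
  z(13, 0) = 221
  z(9, 10) = 223  ←
  z(4, 20) = 208
  z(0, 25.33) = 177.3
The maximum is at u = 9, v = 10.

(9, 10)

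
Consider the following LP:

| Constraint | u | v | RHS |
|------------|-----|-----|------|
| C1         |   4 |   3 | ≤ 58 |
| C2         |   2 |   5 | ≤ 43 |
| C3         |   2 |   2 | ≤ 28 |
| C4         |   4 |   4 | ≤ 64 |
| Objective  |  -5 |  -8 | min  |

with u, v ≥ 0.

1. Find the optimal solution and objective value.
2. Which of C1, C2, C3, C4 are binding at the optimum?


1. u = 9, v = 5, z = -85
2. C2, C3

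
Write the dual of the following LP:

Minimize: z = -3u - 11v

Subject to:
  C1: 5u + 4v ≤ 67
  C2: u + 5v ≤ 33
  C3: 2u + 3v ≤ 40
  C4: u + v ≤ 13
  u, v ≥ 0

Primal min cᵀx s.t. Ax ≤ b, x ≥ 0  →  Dual max −bᵀy s.t. Aᵀy ≥ −c, y ≥ 0.

Maximize: z = -67y1 - 33y2 - 40y3 - 13y4

Subject to:
  5y1 + y2 + 2y3 + y4 ≥ 3
  4y1 + 5y2 + 3y3 + y4 ≥ 11
  y1, y2, y3, y4 ≥ 0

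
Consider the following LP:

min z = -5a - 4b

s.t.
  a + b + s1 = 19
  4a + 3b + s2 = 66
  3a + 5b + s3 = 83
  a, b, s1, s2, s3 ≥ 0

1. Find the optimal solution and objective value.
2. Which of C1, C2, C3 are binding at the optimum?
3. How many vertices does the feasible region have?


1. a = 9, b = 10, z = -85
2. C1, C2
3. 5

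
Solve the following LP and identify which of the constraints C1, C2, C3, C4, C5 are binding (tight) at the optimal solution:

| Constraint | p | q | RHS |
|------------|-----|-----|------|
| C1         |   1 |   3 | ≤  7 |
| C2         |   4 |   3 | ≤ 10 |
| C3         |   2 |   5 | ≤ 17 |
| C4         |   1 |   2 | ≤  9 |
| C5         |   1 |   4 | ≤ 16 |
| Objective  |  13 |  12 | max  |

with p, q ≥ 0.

At p = 1, q = 2, compute slack b - a·x for each constraint:
  C1: 7 − 7 = 0  (binding)
  C2: 10 − 10 = 0  (binding)
  C3: 17 − 12 = 5  (slack)
  C4: 9 − 5 = 4  (slack)
  C5: 16 − 9 = 7  (slack)

Optimal: p = 1, q = 2
Binding: C1, C2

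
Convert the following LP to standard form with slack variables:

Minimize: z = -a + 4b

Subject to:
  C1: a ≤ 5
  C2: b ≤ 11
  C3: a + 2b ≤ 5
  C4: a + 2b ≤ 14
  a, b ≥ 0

min z = -a + 4b

s.t.
  a + s1 = 5
  b + s2 = 11
  a + 2b + s3 = 5
  a + 2b + s4 = 14
  a, b, s1, s2, s3, s4 ≥ 0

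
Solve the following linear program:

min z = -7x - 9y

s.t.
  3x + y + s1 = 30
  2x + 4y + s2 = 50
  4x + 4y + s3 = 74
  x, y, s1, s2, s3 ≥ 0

Evaluate the objective at each vertex of the feasible region:
  z(0, 0) = 0
  z(10, 0) = -70
  z(7, 9) = -130  ←
  z(0, 12.5) = -112.5
The minimum is at x = 7, y = 9.

x = 7, y = 9, z = -130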